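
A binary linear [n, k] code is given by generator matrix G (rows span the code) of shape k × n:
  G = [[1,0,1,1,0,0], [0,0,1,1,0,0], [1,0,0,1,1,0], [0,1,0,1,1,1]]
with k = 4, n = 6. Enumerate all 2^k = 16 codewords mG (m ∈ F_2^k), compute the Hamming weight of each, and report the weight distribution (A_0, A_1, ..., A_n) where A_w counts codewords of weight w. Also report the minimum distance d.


Weight distribution: A_0 = 1, A_1 = 1, A_2 = 4, A_3 = 4, A_4 = 3, A_5 = 3. Minimum distance d = 1.

Enumerate all 2^4 = 16 messages m ∈ F_2^4.
For each, compute codeword c = mG in F_2^6, then tally its weight.
  m = 0000 → c = 000000, weight = 0.
  m = 1000 → c = 101100, weight = 3.
  m = 0100 → c = 001100, weight = 2.
  m = 1100 → c = 100000, weight = 1.
  m = 0010 → c = 100110, weight = 3.
  m = 1010 → c = 001010, weight = 2.
  m = 0110 → c = 101010, weight = 3.
  m = 1110 → c = 000110, weight = 2.
  m = 0001 → c = 010111, weight = 4.
  m = 1001 → c = 111011, weight = 5.
  m = 0101 → c = 011011, weight = 4.
  m = 1101 → c = 110111, weight = 5.
  m = 0011 → c = 110001, weight = 3.
  m = 1011 → c = 011101, weight = 4.
  m = 0111 → c = 111101, weight = 5.
  m = 1111 → c = 010001, weight = 2.
Tally weights:
  weight 0: 1 codewords.
  weight 1: 1 codewords.
  weight 2: 4 codewords.
  weight 3: 4 codewords.
  weight 4: 3 codewords.
  weight 5: 3 codewords.
Minimum distance d = smallest w > 0 with A_w > 0 = 1.
Sanity: Σ A_w = 16 = 2^4 = 16 ✓.


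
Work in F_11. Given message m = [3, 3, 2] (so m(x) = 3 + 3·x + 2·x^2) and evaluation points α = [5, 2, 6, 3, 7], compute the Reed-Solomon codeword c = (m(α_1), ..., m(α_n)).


c = [2, 6, 5, 8, 1]

Message polynomial: m(x) = 3 + 3·x + 2·x^2 (mod 11).
For each evaluation point α_i, compute m(α_i) mod 11:
  α_1 = 5: Horner steps 2 → 2 → 2, so m(5) = 2.
  α_2 = 2: Horner steps 2 → 7 → 6, so m(2) = 6.
  α_3 = 6: Horner steps 2 → 4 → 5, so m(6) = 5.
  α_4 = 3: Horner steps 2 → 9 → 8, so m(3) = 8.
  α_5 = 7: Horner steps 2 → 6 → 1, so m(7) = 1.
Codeword c = [2, 6, 5, 8, 1] ∈ F_11^5.


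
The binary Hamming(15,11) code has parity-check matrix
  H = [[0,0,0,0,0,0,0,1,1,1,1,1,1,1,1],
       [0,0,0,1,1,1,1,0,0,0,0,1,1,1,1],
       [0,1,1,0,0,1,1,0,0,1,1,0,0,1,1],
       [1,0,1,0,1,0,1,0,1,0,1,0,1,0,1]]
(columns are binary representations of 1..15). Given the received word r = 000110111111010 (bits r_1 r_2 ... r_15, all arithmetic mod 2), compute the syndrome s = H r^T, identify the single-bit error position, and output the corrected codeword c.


s = (0, 1, 0, 0)^T, error position = 4, corrected codeword c = 000010111111010

Compute s = H r^T mod 2 one row at a time:
  s_1 = 1 + 1 + 1 + 1 + 1 + 0 + 1 + 0 = 6 ≡ 0 (mod 2).
  s_2 = 1 + 1 + 0 + 1 + 1 + 0 + 1 + 0 = 5 ≡ 1 (mod 2).
  s_3 = 0 + 0 + 0 + 1 + 1 + 1 + 1 + 0 = 4 ≡ 0 (mod 2).
  s_4 = 0 + 0 + 1 + 1 + 1 + 1 + 0 + 0 = 4 ≡ 0 (mod 2).
s = (0, 1, 0, 0)^T — this equals column 4 of H (binary 0100), so error is at position 4.
Correct: flip bit 4 of r = 000110111111010 to get c = 000010111111010.


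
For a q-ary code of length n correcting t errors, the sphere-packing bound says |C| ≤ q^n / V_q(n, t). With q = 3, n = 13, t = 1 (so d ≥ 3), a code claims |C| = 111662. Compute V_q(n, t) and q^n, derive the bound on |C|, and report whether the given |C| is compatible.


V_q(n, t) = 27, q^n = 1594323, Hamming bound = 59049, |C| = 111662 > bound (violated).

Step 1: Compute V_q(n, t) = Σ_{j=0}^1 C(n, j) (q−1)^j.
  j = 0: C(13,0)·(2)^0 = 1·1 = 1.
  j = 1: C(13,1)·(2)^1 = 13·2 = 26.
  V_q(n, t) = 1 + 26 = 27.
Step 2: q^n = 3^13 = 1594323.
Step 3: Hamming bound ⌊q^n / V_q(n,t)⌋ = ⌊1594323/27⌋ = 59049.
Step 4: Compare |C| = 111662 to 59049: violated.
The claimed |C| lies above the Hamming bound, so no 3-ary code of length 13 with d ≥ 3 can have 111662 codewords.


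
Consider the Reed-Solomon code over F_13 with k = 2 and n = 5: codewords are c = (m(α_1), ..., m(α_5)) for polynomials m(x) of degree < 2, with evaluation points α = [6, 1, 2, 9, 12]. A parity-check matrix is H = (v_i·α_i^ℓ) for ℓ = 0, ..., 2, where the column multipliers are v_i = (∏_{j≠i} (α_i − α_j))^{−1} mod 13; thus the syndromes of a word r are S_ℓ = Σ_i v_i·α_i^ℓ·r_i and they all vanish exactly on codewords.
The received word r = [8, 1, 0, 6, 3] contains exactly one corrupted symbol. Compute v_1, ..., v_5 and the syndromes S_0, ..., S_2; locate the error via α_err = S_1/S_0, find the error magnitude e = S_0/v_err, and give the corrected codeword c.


S = (10, 8, 9), error at position 1, error magnitude e = 12, c = [9, 1, 0, 6, 3].

Step 1: column multipliers v_i = (∏_{j≠i}(α_i − α_j))^{−1} mod 13.
  i = 1 (α = 6): (6−1)(6−2)(6−9)(6−12) = 5·4·(−3)·(−6) = 360 ≡ 9, so v_1 = 9^{−1} = 3 (mod 13).
  i = 2 (α = 1): (1−6)(1−2)(1−9)(1−12) = (−5)·(−1)·(−8)·(−11) = 440 ≡ 11, so v_2 = 11^{−1} = 6 (mod 13).
  i = 3 (α = 2): (2−6)(2−1)(2−9)(2−12) = (−4)·1·(−7)·(−10) = −280 ≡ 6, so v_3 = 6^{−1} = 11 (mod 13).
  i = 4 (α = 9): (9−6)(9−1)(9−2)(9−12) = 3·8·7·(−3) = −504 ≡ 3, so v_4 = 3^{−1} = 9 (mod 13).
  i = 5 (α = 12): (12−6)(12−1)(12−2)(12−9) = 6·11·10·3 = 1980 ≡ 4, so v_5 = 4^{−1} = 10 (mod 13).
  v = [3, 6, 11, 9, 10].
Step 2: syndromes of r = [8, 1, 0, 6, 3] (all sums mod 13).
  S_0 = Σ v_i r_i = 3·8 + 6·1 + 11·0 + 9·6 + 10·3 = 114 ≡ 10.
  S_1 = Σ v_i α_i r_i = 3·6·8 + 6·1·1 + 11·2·0 + 9·9·6 + 10·12·3 = 996 ≡ 8.
  α_i^2 mod 13 = [10, 1, 4, 3, 1].
  S_2 = Σ v_i α_i^2 r_i = 3·10·8 + 6·1·1 + 11·4·0 + 9·3·6 + 10·1·3 = 438 ≡ 9.
  S = (10, 8, 9) ≠ 0, so r is not a codeword (an error is present).
Step 3: locate the error. For a single error e at position i, S_ℓ = v_i·e·α_i^ℓ, so α_err = S_1/S_0.
  S_0^{−1} = 10^{−1} = 4 (mod 13), so α_err = 8·4 = 32 ≡ 6 = α_1. Error position i = 1.
  Consistency check: S_2/S_1 = 9·5 = 45 ≡ 6 = α_err ✓ (single-error assumption holds).
Step 4: error magnitude e = S_0/v_1 = S_0·∏_{j≠1}(α_1 − α_j) = 10·9 = 90 ≡ 12 (mod 13).
Step 5: correct position 1: c_1 = r_1 − e = 8 − 12 ≡ 9 (mod 13). Hence c = [9, 1, 0, 6, 3].
  Check: interpolating c through the α_i gives m(x) = 2 + 12·x (degree < 2) with m(α_i) = c_i for every i, so c is indeed a codeword.


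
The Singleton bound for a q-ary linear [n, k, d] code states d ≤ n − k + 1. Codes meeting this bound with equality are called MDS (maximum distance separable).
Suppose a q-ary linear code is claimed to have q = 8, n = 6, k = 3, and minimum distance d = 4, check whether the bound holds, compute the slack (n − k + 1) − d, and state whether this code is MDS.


Singleton RHS = n − k + 1 = 4, slack = 0, bound satisfied, MDS.

Singleton bound: d ≤ n − k + 1.
Here n = 6, k = 3, so n − k + 1 = 4.
Given d = 4, check d ≤ 4: YES.
Slack = (n − k + 1) − d = 0.
The code is MDS (slack = 0).
Description: the claimed parameters are [6, 3, 4]_8; such a code would be MDS (meets Singleton bound).


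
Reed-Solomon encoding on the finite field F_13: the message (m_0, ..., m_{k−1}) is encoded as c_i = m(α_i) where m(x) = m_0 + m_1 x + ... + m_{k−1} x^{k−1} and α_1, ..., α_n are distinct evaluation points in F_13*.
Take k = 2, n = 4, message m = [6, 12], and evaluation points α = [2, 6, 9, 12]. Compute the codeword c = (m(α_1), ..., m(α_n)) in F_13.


c = [4, 0, 10, 7]

Message polynomial: m(x) = 6 + 12·x (mod 13).
For each evaluation point α_i, compute m(α_i) mod 13:
  α_1 = 2: Horner steps 12 → 4, so m(2) = 4.
  α_2 = 6: Horner steps 12 → 0, so m(6) = 0.
  α_3 = 9: Horner steps 12 → 10, so m(9) = 10.
  α_4 = 12: Horner steps 12 → 7, so m(12) = 7.
Codeword c = [4, 0, 10, 7] ∈ F_13^4.


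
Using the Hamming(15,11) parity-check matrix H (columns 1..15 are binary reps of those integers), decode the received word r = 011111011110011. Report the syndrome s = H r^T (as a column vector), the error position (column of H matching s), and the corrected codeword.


s = (0, 1, 1, 1)^T, error position = 7, corrected codeword c = 011111111110011

Compute s = H r^T mod 2 one row at a time:
  s_1 = 1 + 1 + 1 + 1 + 0 + 0 + 1 + 1 = 6 ≡ 0 (mod 2).
  s_2 = 1 + 1 + 1 + 0 + 0 + 0 + 1 + 1 = 5 ≡ 1 (mod 2).
  s_3 = 1 + 1 + 1 + 0 + 1 + 1 + 1 + 1 = 7 ≡ 1 (mod 2).
  s_4 = 0 + 1 + 1 + 0 + 1 + 1 + 0 + 1 = 5 ≡ 1 (mod 2).
s = (0, 1, 1, 1)^T — this equals column 7 of H (binary 0111), so error is at position 7.
Correct: flip bit 7 of r = 011111011110011 to get c = 011111111110011.


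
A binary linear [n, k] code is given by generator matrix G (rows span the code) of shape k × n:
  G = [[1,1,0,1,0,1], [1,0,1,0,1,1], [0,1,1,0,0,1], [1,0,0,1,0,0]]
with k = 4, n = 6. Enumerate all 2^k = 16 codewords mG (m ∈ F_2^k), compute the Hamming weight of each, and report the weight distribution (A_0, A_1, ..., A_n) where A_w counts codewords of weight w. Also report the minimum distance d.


Weight distribution: A_0 = 1, A_1 = 1, A_2 = 2, A_3 = 6, A_4 = 5, A_5 = 1. Minimum distance d = 1.

Enumerate all 2^4 = 16 messages m ∈ F_2^4.
For each, compute codeword c = mG in F_2^6, then tally its weight.
  m = 0000 → c = 000000, weight = 0.
  m = 1000 → c = 110101, weight = 4.
  m = 0100 → c = 101011, weight = 4.
  m = 1100 → c = 011110, weight = 4.
  m = 0010 → c = 011001, weight = 3.
  m = 1010 → c = 101100, weight = 3.
  m = 0110 → c = 110010, weight = 3.
  m = 1110 → c = 000111, weight = 3.
  m = 0001 → c = 100100, weight = 2.
  m = 1001 → c = 010001, weight = 2.
  m = 0101 → c = 001111, weight = 4.
  m = 1101 → c = 111010, weight = 4.
  m = 0011 → c = 111101, weight = 5.
  m = 1011 → c = 001000, weight = 1.
  m = 0111 → c = 010110, weight = 3.
  m = 1111 → c = 100011, weight = 3.
Tally weights:
  weight 0: 1 codewords.
  weight 1: 1 codewords.
  weight 2: 2 codewords.
  weight 3: 6 codewords.
  weight 4: 5 codewords.
  weight 5: 1 codewords.
Minimum distance d = smallest w > 0 with A_w > 0 = 1.
Sanity: Σ A_w = 16 = 2^4 = 16 ✓.


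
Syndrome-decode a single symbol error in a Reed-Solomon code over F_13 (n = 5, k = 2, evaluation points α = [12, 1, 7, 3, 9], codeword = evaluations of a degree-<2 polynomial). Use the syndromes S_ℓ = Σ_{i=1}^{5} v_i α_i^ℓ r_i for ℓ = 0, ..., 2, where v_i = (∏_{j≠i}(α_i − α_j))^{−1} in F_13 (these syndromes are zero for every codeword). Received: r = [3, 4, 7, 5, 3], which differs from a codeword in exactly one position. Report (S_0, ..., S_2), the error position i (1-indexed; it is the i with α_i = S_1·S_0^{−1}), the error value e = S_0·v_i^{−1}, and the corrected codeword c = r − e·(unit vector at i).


S = (9, 3, 1), error at position 5, error magnitude e = 8, c = [3, 4, 7, 5, 8].

Step 1: column multipliers v_i = (∏_{j≠i}(α_i − α_j))^{−1} mod 13.
  i = 1 (α = 12): (12−1)(12−7)(12−3)(12−9) = 11·5·9·3 = 1485 ≡ 3, so v_1 = 3^{−1} = 9 (mod 13).
  i = 2 (α = 1): (1−12)(1−7)(1−3)(1−9) = (−11)·(−6)·(−2)·(−8) = 1056 ≡ 3, so v_2 = 3^{−1} = 9 (mod 13).
  i = 3 (α = 7): (7−12)(7−1)(7−3)(7−9) = (−5)·6·4·(−2) = 240 ≡ 6, so v_3 = 6^{−1} = 11 (mod 13).
  i = 4 (α = 3): (3−12)(3−1)(3−7)(3−9) = (−9)·2·(−4)·(−6) = −432 ≡ 10, so v_4 = 10^{−1} = 4 (mod 13).
  i = 5 (α = 9): (9−12)(9−1)(9−7)(9−3) = (−3)·8·2·6 = −288 ≡ 11, so v_5 = 11^{−1} = 6 (mod 13).
  v = [9, 9, 11, 4, 6].
Step 2: syndromes of r = [3, 4, 7, 5, 3] (all sums mod 13).
  S_0 = Σ v_i r_i = 9·3 + 9·4 + 11·7 + 4·5 + 6·3 = 178 ≡ 9.
  S_1 = Σ v_i α_i r_i = 9·12·3 + 9·1·4 + 11·7·7 + 4·3·5 + 6·9·3 = 1121 ≡ 3.
  α_i^2 mod 13 = [1, 1, 10, 9, 3].
  S_2 = Σ v_i α_i^2 r_i = 9·1·3 + 9·1·4 + 11·10·7 + 4·9·5 + 6·3·3 = 1067 ≡ 1.
  S = (9, 3, 1) ≠ 0, so r is not a codeword (an error is present).
Step 3: locate the error. For a single error e at position i, S_ℓ = v_i·e·α_i^ℓ, so α_err = S_1/S_0.
  S_0^{−1} = 9^{−1} = 3 (mod 13), so α_err = 3·3 = 9 ≡ 9 = α_5. Error position i = 5.
  Consistency check: S_2/S_1 = 1·9 = 9 ≡ 9 = α_err ✓ (single-error assumption holds).
Step 4: error magnitude e = S_0/v_5 = S_0·∏_{j≠5}(α_5 − α_j) = 9·11 = 99 ≡ 8 (mod 13).
Step 5: correct position 5: c_5 = r_5 − e = 3 − 8 ≡ 8 (mod 13). Hence c = [3, 4, 7, 5, 8].
  Check: interpolating c through the α_i gives m(x) = 10 + 7·x (degree < 2) with m(α_i) = c_i for every i, so c is indeed a codeword.


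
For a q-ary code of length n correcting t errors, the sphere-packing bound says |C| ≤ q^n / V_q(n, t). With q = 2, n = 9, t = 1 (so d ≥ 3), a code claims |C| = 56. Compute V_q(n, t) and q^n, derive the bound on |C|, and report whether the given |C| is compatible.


V_q(n, t) = 10, q^n = 512, Hamming bound = 51, |C| = 56 > bound (violated).

Step 1: Compute V_q(n, t) = Σ_{j=0}^1 C(n, j) (q−1)^j.
  j = 0: C(9,0)·(1)^0 = 1·1 = 1.
  j = 1: C(9,1)·(1)^1 = 9·1 = 9.
  V_q(n, t) = 1 + 9 = 10.
Step 2: q^n = 2^9 = 512.
Step 3: Hamming bound ⌊q^n / V_q(n,t)⌋ = ⌊512/10⌋ = 51.
Step 4: Compare |C| = 56 to 51: violated.
The claimed |C| lies above the Hamming bound, so no 2-ary code of length 9 with d ≥ 3 can have 56 codewords.


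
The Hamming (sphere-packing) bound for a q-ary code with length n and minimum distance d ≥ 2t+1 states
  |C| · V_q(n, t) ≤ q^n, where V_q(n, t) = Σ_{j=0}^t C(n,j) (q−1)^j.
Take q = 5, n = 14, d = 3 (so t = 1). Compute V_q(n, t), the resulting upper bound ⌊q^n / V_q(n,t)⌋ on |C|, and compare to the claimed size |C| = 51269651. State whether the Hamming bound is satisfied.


V_q(n, t) = 57, q^n = 6103515625, Hamming bound = 107079221, |C| = 51269651 ≤ bound (satisfied).

Step 1: Compute V_q(n, t) = Σ_{j=0}^1 C(n, j) (q−1)^j.
  j = 0: C(14,0)·(4)^0 = 1·1 = 1.
  j = 1: C(14,1)·(4)^1 = 14·4 = 56.
  V_q(n, t) = 1 + 56 = 57.
Step 2: q^n = 5^14 = 6103515625.
Step 3: Hamming bound ⌊q^n / V_q(n,t)⌋ = ⌊6103515625/57⌋ = 107079221.
Step 4: Compare |C| = 51269651 to 107079221: satisfied.
The claimed |C| lies below the Hamming bound.


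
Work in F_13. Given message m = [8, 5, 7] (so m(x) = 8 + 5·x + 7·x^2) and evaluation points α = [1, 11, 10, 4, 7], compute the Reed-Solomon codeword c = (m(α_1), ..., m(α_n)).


c = [7, 0, 4, 10, 9]

Message polynomial: m(x) = 8 + 5·x + 7·x^2 (mod 13).
For each evaluation point α_i, compute m(α_i) mod 13:
  α_1 = 1: Horner steps 7 → 12 → 7, so m(1) = 7.
  α_2 = 11: Horner steps 7 → 4 → 0, so m(11) = 0.
  α_3 = 10: Horner steps 7 → 10 → 4, so m(10) = 4.
  α_4 = 4: Horner steps 7 → 7 → 10, so m(4) = 10.
  α_5 = 7: Horner steps 7 → 2 → 9, so m(7) = 9.
Codeword c = [7, 0, 4, 10, 9] ∈ F_13^5.


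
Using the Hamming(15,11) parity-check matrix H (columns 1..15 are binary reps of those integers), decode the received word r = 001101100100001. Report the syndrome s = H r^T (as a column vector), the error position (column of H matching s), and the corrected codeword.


s = (0, 0, 1, 1)^T, error position = 3, corrected codeword c = 000101100100001

Compute s = H r^T mod 2 one row at a time:
  s_1 = 0 + 0 + 1 + 0 + 0 + 0 + 0 + 1 = 2 ≡ 0 (mod 2).
  s_2 = 1 + 0 + 1 + 1 + 0 + 0 + 0 + 1 = 4 ≡ 0 (mod 2).
  s_3 = 0 + 1 + 1 + 1 + 1 + 0 + 0 + 1 = 5 ≡ 1 (mod 2).
  s_4 = 0 + 1 + 0 + 1 + 0 + 0 + 0 + 1 = 3 ≡ 1 (mod 2).
s = (0, 0, 1, 1)^T — this equals column 3 of H (binary 0011), so error is at position 3.
Correct: flip bit 3 of r = 001101100100001 to get c = 000101100100001.


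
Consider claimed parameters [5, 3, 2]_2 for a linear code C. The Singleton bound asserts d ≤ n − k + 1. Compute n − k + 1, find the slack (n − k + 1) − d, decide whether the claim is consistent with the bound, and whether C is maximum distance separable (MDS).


Singleton RHS = n − k + 1 = 3, slack = 1, bound satisfied, not MDS.

Singleton bound: d ≤ n − k + 1.
Here n = 5, k = 3, so n − k + 1 = 3.
Given d = 2, check d ≤ 3: YES.
Slack = (n − k + 1) − d = 1.
The code is NOT MDS (slack = 1 > 0).
Description: the claimed parameters are [5, 3, 2]_2; such a code would be non-MDS.


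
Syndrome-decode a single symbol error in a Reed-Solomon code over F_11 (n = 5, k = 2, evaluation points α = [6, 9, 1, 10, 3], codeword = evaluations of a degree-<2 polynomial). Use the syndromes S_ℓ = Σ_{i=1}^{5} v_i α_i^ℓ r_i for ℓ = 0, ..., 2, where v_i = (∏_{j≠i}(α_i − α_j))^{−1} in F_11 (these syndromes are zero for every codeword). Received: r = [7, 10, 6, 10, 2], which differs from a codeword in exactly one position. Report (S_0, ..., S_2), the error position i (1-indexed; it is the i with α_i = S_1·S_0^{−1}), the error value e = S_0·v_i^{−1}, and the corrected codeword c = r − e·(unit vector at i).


S = (2, 7, 8), error at position 2, error magnitude e = 9, c = [7, 1, 6, 10, 2].

Step 1: column multipliers v_i = (∏_{j≠i}(α_i − α_j))^{−1} mod 11.
  i = 1 (α = 6): (6−9)(6−1)(6−10)(6−3) = (−3)·5·(−4)·3 = 180 ≡ 4, so v_1 = 4^{−1} = 3 (mod 11).
  i = 2 (α = 9): (9−6)(9−1)(9−10)(9−3) = 3·8·(−1)·6 = −144 ≡ 10, so v_2 = 10^{−1} = 10 (mod 11).
  i = 3 (α = 1): (1−6)(1−9)(1−10)(1−3) = (−5)·(−8)·(−9)·(−2) = 720 ≡ 5, so v_3 = 5^{−1} = 9 (mod 11).
  i = 4 (α = 10): (10−6)(10−9)(10−1)(10−3) = 4·1·9·7 = 252 ≡ 10, so v_4 = 10^{−1} = 10 (mod 11).
  i = 5 (α = 3): (3−6)(3−9)(3−1)(3−10) = (−3)·(−6)·2·(−7) = −252 ≡ 1, so v_5 = 1^{−1} = 1 (mod 11).
  v = [3, 10, 9, 10, 1].
Step 2: syndromes of r = [7, 10, 6, 10, 2] (all sums mod 11).
  S_0 = Σ v_i r_i = 3·7 + 10·10 + 9·6 + 10·10 + 1·2 = 277 ≡ 2.
  S_1 = Σ v_i α_i r_i = 3·6·7 + 10·9·10 + 9·1·6 + 10·10·10 + 1·3·2 = 2086 ≡ 7.
  α_i^2 mod 11 = [3, 4, 1, 1, 9].
  S_2 = Σ v_i α_i^2 r_i = 3·3·7 + 10·4·10 + 9·1·6 + 10·1·10 + 1·9·2 = 635 ≡ 8.
  S = (2, 7, 8) ≠ 0, so r is not a codeword (an error is present).
Step 3: locate the error. For a single error e at position i, S_ℓ = v_i·e·α_i^ℓ, so α_err = S_1/S_0.
  S_0^{−1} = 2^{−1} = 6 (mod 11), so α_err = 7·6 = 42 ≡ 9 = α_2. Error position i = 2.
  Consistency check: S_2/S_1 = 8·8 = 64 ≡ 9 = α_err ✓ (single-error assumption holds).
Step 4: error magnitude e = S_0/v_2 = S_0·∏_{j≠2}(α_2 − α_j) = 2·10 = 20 ≡ 9 (mod 11).
Step 5: correct position 2: c_2 = r_2 − e = 10 − 9 ≡ 1 (mod 11). Hence c = [7, 1, 6, 10, 2].
  Check: interpolating c through the α_i gives m(x) = 8 + 9·x (degree < 2) with m(α_i) = c_i for every i, so c is indeed a codeword.


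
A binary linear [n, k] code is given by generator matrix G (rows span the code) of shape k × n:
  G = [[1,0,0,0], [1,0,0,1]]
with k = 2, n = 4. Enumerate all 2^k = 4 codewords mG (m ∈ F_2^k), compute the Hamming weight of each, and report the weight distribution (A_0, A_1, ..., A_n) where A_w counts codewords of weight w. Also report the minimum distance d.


Weight distribution: A_0 = 1, A_1 = 2, A_2 = 1. Minimum distance d = 1.

Enumerate all 2^2 = 4 messages m ∈ F_2^2.
For each, compute codeword c = mG in F_2^4, then tally its weight.
  m = 00 → c = 0000, weight = 0.
  m = 10 → c = 1000, weight = 1.
  m = 01 → c = 1001, weight = 2.
  m = 11 → c = 0001, weight = 1.
Tally weights:
  weight 0: 1 codewords.
  weight 1: 2 codewords.
  weight 2: 1 codewords.
Minimum distance d = smallest w > 0 with A_w > 0 = 1.
Sanity: Σ A_w = 4 = 2^2 = 4 ✓.


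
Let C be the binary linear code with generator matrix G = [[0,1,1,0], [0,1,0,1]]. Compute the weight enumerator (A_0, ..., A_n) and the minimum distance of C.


Weight distribution: A_0 = 1, A_2 = 3. Minimum distance d = 2.

Enumerate all 2^2 = 4 messages m ∈ F_2^2.
For each, compute codeword c = mG in F_2^4, then tally its weight.
  m = 00 → c = 0000, weight = 0.
  m = 10 → c = 0110, weight = 2.
  m = 01 → c = 0101, weight = 2.
  m = 11 → c = 0011, weight = 2.
Tally weights:
  weight 0: 1 codewords.
  weight 2: 3 codewords.
Minimum distance d = smallest w > 0 with A_w > 0 = 2.
Sanity: Σ A_w = 4 = 2^2 = 4 ✓.


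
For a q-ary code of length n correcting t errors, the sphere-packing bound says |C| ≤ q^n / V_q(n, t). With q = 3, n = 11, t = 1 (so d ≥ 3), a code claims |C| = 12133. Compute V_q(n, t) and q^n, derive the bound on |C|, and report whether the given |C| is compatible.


V_q(n, t) = 23, q^n = 177147, Hamming bound = 7702, |C| = 12133 > bound (violated).

Step 1: Compute V_q(n, t) = Σ_{j=0}^1 C(n, j) (q−1)^j.
  j = 0: C(11,0)·(2)^0 = 1·1 = 1.
  j = 1: C(11,1)·(2)^1 = 11·2 = 22.
  V_q(n, t) = 1 + 22 = 23.
Step 2: q^n = 3^11 = 177147.
Step 3: Hamming bound ⌊q^n / V_q(n,t)⌋ = ⌊177147/23⌋ = 7702.
Step 4: Compare |C| = 12133 to 7702: violated.
The claimed |C| lies above the Hamming bound, so no 3-ary code of length 11 with d ≥ 3 can have 12133 codewords.


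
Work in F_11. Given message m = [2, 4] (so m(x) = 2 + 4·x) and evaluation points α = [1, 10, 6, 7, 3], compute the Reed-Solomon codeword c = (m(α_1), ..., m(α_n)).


c = [6, 9, 4, 8, 3]

Message polynomial: m(x) = 2 + 4·x (mod 11).
For each evaluation point α_i, compute m(α_i) mod 11:
  α_1 = 1: Horner steps 4 → 6, so m(1) = 6.
  α_2 = 10: Horner steps 4 → 9, so m(10) = 9.
  α_3 = 6: Horner steps 4 → 4, so m(6) = 4.
  α_4 = 7: Horner steps 4 → 8, so m(7) = 8.
  α_5 = 3: Horner steps 4 → 3, so m(3) = 3.
Codeword c = [6, 9, 4, 8, 3] ∈ F_11^5.


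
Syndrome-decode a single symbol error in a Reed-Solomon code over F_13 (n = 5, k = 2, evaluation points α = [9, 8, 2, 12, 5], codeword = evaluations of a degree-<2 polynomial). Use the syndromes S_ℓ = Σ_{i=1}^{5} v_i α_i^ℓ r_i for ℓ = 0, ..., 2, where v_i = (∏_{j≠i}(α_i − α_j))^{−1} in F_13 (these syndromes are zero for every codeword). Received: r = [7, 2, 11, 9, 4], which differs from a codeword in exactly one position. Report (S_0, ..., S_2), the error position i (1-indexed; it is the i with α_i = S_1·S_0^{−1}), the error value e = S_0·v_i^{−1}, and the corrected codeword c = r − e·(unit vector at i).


S = (7, 9, 6), error at position 5, error magnitude e = 4, c = [7, 2, 11, 9, 0].

Step 1: column multipliers v_i = (∏_{j≠i}(α_i − α_j))^{−1} mod 13.
  i = 1 (α = 9): (9−8)(9−2)(9−12)(9−5) = 1·7·(−3)·4 = −84 ≡ 7, so v_1 = 7^{−1} = 2 (mod 13).
  i = 2 (α = 8): (8−9)(8−2)(8−12)(8−5) = (−1)·6·(−4)·3 = 72 ≡ 7, so v_2 = 7^{−1} = 2 (mod 13).
  i = 3 (α = 2): (2−9)(2−8)(2−12)(2−5) = (−7)·(−6)·(−10)·(−3) = 1260 ≡ 12, so v_3 = 12^{−1} = 12 (mod 13).
  i = 4 (α = 12): (12−9)(12−8)(12−2)(12−5) = 3·4·10·7 = 840 ≡ 8, so v_4 = 8^{−1} = 5 (mod 13).
  i = 5 (α = 5): (5−9)(5−8)(5−2)(5−12) = (−4)·(−3)·3·(−7) = −252 ≡ 8, so v_5 = 8^{−1} = 5 (mod 13).
  v = [2, 2, 12, 5, 5].
Step 2: syndromes of r = [7, 2, 11, 9, 4] (all sums mod 13).
  S_0 = Σ v_i r_i = 2·7 + 2·2 + 12·11 + 5·9 + 5·4 = 215 ≡ 7.
  S_1 = Σ v_i α_i r_i = 2·9·7 + 2·8·2 + 12·2·11 + 5·12·9 + 5·5·4 = 1062 ≡ 9.
  α_i^2 mod 13 = [3, 12, 4, 1, 12].
  S_2 = Σ v_i α_i^2 r_i = 2·3·7 + 2·12·2 + 12·4·11 + 5·1·9 + 5·12·4 = 903 ≡ 6.
  S = (7, 9, 6) ≠ 0, so r is not a codeword (an error is present).
Step 3: locate the error. For a single error e at position i, S_ℓ = v_i·e·α_i^ℓ, so α_err = S_1/S_0.
  S_0^{−1} = 7^{−1} = 2 (mod 13), so α_err = 9·2 = 18 ≡ 5 = α_5. Error position i = 5.
  Consistency check: S_2/S_1 = 6·3 = 18 ≡ 5 = α_err ✓ (single-error assumption holds).
Step 4: error magnitude e = S_0/v_5 = S_0·∏_{j≠5}(α_5 − α_j) = 7·8 = 56 ≡ 4 (mod 13).
Step 5: correct position 5: c_5 = r_5 − e = 4 − 4 ≡ 0 (mod 13). Hence c = [7, 2, 11, 9, 0].
  Check: interpolating c through the α_i gives m(x) = 1 + 5·x (degree < 2) with m(α_i) = c_i for every i, so c is indeed a codeword.


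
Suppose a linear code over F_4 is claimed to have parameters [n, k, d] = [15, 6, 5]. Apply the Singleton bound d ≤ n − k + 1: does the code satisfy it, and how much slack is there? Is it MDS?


Singleton RHS = n − k + 1 = 10, slack = 5, bound satisfied, not MDS.

Singleton bound: d ≤ n − k + 1.
Here n = 15, k = 6, so n − k + 1 = 10.
Given d = 5, check d ≤ 10: YES.
Slack = (n − k + 1) − d = 5.
The code is NOT MDS (slack = 5 > 0).
Description: the claimed parameters are [15, 6, 5]_4; such a code would be non-MDS.


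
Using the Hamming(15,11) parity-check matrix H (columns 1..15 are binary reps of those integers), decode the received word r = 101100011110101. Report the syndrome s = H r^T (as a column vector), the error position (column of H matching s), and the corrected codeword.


s = (0, 1, 0, 0)^T, error position = 4, corrected codeword c = 101000011110101

Compute s = H r^T mod 2 one row at a time:
  s_1 = 1 + 1 + 1 + 1 + 0 + 1 + 0 + 1 = 6 ≡ 0 (mod 2).
  s_2 = 1 + 0 + 0 + 0 + 0 + 1 + 0 + 1 = 3 ≡ 1 (mod 2).
  s_3 = 0 + 1 + 0 + 0 + 1 + 1 + 0 + 1 = 4 ≡ 0 (mod 2).
  s_4 = 1 + 1 + 0 + 0 + 1 + 1 + 1 + 1 = 6 ≡ 0 (mod 2).
s = (0, 1, 0, 0)^T — this equals column 4 of H (binary 0100), so error is at position 4.
Correct: flip bit 4 of r = 101100011110101 to get c = 101000011110101.


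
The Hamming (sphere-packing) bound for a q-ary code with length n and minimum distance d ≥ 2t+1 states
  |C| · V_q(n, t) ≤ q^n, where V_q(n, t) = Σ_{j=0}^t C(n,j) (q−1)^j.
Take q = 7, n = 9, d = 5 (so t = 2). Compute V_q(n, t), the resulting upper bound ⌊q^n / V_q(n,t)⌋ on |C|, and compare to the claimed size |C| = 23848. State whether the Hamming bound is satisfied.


V_q(n, t) = 1351, q^n = 40353607, Hamming bound = 29869, |C| = 23848 ≤ bound (satisfied).

Step 1: Compute V_q(n, t) = Σ_{j=0}^2 C(n, j) (q−1)^j.
  j = 0: C(9,0)·(6)^0 = 1·1 = 1.
  j = 1: C(9,1)·(6)^1 = 9·6 = 54.
  j = 2: C(9,2)·(6)^2 = 36·36 = 1296.
  V_q(n, t) = 1 + 54 + 1296 = 1351.
Step 2: q^n = 7^9 = 40353607.
Step 3: Hamming bound ⌊q^n / V_q(n,t)⌋ = ⌊40353607/1351⌋ = 29869.
Step 4: Compare |C| = 23848 to 29869: satisfied.
The claimed |C| lies below the Hamming bound.


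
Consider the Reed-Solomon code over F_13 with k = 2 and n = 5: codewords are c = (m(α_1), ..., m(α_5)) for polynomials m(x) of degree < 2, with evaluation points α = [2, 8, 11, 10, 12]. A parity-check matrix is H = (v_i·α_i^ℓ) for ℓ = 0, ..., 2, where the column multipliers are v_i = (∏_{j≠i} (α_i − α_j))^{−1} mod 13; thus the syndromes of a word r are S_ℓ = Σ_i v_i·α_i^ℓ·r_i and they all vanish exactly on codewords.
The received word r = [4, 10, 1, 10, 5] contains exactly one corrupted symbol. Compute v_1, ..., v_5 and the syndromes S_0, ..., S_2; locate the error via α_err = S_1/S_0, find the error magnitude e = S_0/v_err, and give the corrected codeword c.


S = (5, 1, 8), error at position 2, error magnitude e = 8, c = [4, 2, 1, 10, 5].

Step 1: column multipliers v_i = (∏_{j≠i}(α_i − α_j))^{−1} mod 13.
  i = 1 (α = 2): (2−8)(2−11)(2−10)(2−12) = (−6)·(−9)·(−8)·(−10) = 4320 ≡ 4, so v_1 = 4^{−1} = 10 (mod 13).
  i = 2 (α = 8): (8−2)(8−11)(8−10)(8−12) = 6·(−3)·(−2)·(−4) = −144 ≡ 12, so v_2 = 12^{−1} = 12 (mod 13).
  i = 3 (α = 11): (11−2)(11−8)(11−10)(11−12) = 9·3·1·(−1) = −27 ≡ 12, so v_3 = 12^{−1} = 12 (mod 13).
  i = 4 (α = 10): (10−2)(10−8)(10−11)(10−12) = 8·2·(−1)·(−2) = 32 ≡ 6, so v_4 = 6^{−1} = 11 (mod 13).
  i = 5 (α = 12): (12−2)(12−8)(12−11)(12−10) = 10·4·1·2 = 80 ≡ 2, so v_5 = 2^{−1} = 7 (mod 13).
  v = [10, 12, 12, 11, 7].
Step 2: syndromes of r = [4, 10, 1, 10, 5] (all sums mod 13).
  S_0 = Σ v_i r_i = 10·4 + 12·10 + 12·1 + 11·10 + 7·5 = 317 ≡ 5.
  S_1 = Σ v_i α_i r_i = 10·2·4 + 12·8·10 + 12·11·1 + 11·10·10 + 7·12·5 = 2692 ≡ 1.
  α_i^2 mod 13 = [4, 12, 4, 9, 1].
  S_2 = Σ v_i α_i^2 r_i = 10·4·4 + 12·12·10 + 12·4·1 + 11·9·10 + 7·1·5 = 2673 ≡ 8.
  S = (5, 1, 8) ≠ 0, so r is not a codeword (an error is present).
Step 3: locate the error. For a single error e at position i, S_ℓ = v_i·e·α_i^ℓ, so α_err = S_1/S_0.
  S_0^{−1} = 5^{−1} = 8 (mod 13), so α_err = 1·8 = 8 ≡ 8 = α_2. Error position i = 2.
  Consistency check: S_2/S_1 = 8·1 = 8 ≡ 8 = α_err ✓ (single-error assumption holds).
Step 4: error magnitude e = S_0/v_2 = S_0·∏_{j≠2}(α_2 − α_j) = 5·12 = 60 ≡ 8 (mod 13).
Step 5: correct position 2: c_2 = r_2 − e = 10 − 8 ≡ 2 (mod 13). Hence c = [4, 2, 1, 10, 5].
  Check: interpolating c through the α_i gives m(x) = 9 + 4·x (degree < 2) with m(α_i) = c_i for every i, so c is indeed a codeword.


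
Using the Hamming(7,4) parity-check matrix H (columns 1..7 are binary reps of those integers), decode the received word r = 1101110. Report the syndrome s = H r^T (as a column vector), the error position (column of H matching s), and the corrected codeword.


s = (1, 0, 0)^T, error position = 4, corrected codeword c = 1100110

Compute s = H r^T mod 2 one row at a time:
  s_1 = 1 + 1 + 1 + 0 = 3 ≡ 1 (mod 2).
  s_2 = 1 + 0 + 1 + 0 = 2 ≡ 0 (mod 2).
  s_3 = 1 + 0 + 1 + 0 = 2 ≡ 0 (mod 2).
s = (1, 0, 0)^T — this equals column 4 of H (binary 100), so error is at position 4.
Correct: flip bit 4 of r = 1101110 to get c = 1100110.


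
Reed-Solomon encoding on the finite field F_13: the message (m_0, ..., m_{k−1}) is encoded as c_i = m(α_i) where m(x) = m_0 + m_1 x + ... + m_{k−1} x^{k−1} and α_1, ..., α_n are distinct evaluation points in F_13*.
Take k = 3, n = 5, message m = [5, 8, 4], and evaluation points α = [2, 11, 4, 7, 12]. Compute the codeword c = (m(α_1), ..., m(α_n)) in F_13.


c = [11, 5, 10, 10, 1]

Message polynomial: m(x) = 5 + 8·x + 4·x^2 (mod 13).
For each evaluation point α_i, compute m(α_i) mod 13:
  α_1 = 2: Horner steps 4 → 3 → 11, so m(2) = 11.
  α_2 = 11: Horner steps 4 → 0 → 5, so m(11) = 5.
  α_3 = 4: Horner steps 4 → 11 → 10, so m(4) = 10.
  α_4 = 7: Horner steps 4 → 10 → 10, so m(7) = 10.
  α_5 = 12: Horner steps 4 → 4 → 1, so m(12) = 1.
Codeword c = [11, 5, 10, 10, 1] ∈ F_13^5.


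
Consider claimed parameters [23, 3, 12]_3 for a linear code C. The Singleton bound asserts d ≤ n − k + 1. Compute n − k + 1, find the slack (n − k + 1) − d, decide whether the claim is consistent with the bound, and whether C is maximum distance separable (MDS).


Singleton RHS = n − k + 1 = 21, slack = 9, bound satisfied, not MDS.

Singleton bound: d ≤ n − k + 1.
Here n = 23, k = 3, so n − k + 1 = 21.
Given d = 12, check d ≤ 21: YES.
Slack = (n − k + 1) − d = 9.
The code is NOT MDS (slack = 9 > 0).
Description: the claimed parameters are [23, 3, 12]_3; such a code would be non-MDS.


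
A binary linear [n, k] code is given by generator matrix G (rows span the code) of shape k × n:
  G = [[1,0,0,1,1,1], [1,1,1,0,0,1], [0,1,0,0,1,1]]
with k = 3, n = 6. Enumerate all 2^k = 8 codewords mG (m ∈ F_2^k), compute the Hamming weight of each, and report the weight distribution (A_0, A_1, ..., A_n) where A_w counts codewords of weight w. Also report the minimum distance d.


Weight distribution: A_0 = 1, A_3 = 4, A_4 = 3. Minimum distance d = 3.

Enumerate all 2^3 = 8 messages m ∈ F_2^3.
For each, compute codeword c = mG in F_2^6, then tally its weight.
  m = 000 → c = 000000, weight = 0.
  m = 100 → c = 100111, weight = 4.
  m = 010 → c = 111001, weight = 4.
  m = 110 → c = 011110, weight = 4.
  m = 001 → c = 010011, weight = 3.
  m = 101 → c = 110100, weight = 3.
  m = 011 → c = 101010, weight = 3.
  m = 111 → c = 001101, weight = 3.
Tally weights:
  weight 0: 1 codewords.
  weight 3: 4 codewords.
  weight 4: 3 codewords.
Minimum distance d = smallest w > 0 with A_w > 0 = 3.
Sanity: Σ A_w = 8 = 2^3 = 8 ✓.


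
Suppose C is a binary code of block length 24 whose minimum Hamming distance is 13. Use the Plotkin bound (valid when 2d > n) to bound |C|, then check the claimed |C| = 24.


Plotkin bound M ≤ 12; given |C| = 24 > bound (violated).

Check applicability: 2d = 26, n = 24.
2d − n = 2 > 0, so Plotkin applies.
Compute d/(2d−n) = 13/2 ≈ 6.5000.
⌊d/(2d−n)⌋ = 6.
Plotkin bound: M ≤ 2·6 = 12.
Given |C| = 24, check: VIOLATED.
This |C| is above the Plotkin bound, so no binary code with n = 24, d = 13 and 24 codewords exists.


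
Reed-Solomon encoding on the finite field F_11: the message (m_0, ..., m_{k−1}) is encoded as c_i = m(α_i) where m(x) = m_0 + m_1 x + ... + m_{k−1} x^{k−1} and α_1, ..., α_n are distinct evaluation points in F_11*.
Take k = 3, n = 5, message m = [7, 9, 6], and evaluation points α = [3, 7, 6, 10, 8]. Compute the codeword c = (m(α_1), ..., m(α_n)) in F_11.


c = [0, 1, 2, 4, 1]

Message polynomial: m(x) = 7 + 9·x + 6·x^2 (mod 11).
For each evaluation point α_i, compute m(α_i) mod 11:
  α_1 = 3: Horner steps 6 → 5 → 0, so m(3) = 0.
  α_2 = 7: Horner steps 6 → 7 → 1, so m(7) = 1.
  α_3 = 6: Horner steps 6 → 1 → 2, so m(6) = 2.
  α_4 = 10: Horner steps 6 → 3 → 4, so m(10) = 4.
  α_5 = 8: Horner steps 6 → 2 → 1, so m(8) = 1.
Codeword c = [0, 1, 2, 4, 1] ∈ F_11^5.


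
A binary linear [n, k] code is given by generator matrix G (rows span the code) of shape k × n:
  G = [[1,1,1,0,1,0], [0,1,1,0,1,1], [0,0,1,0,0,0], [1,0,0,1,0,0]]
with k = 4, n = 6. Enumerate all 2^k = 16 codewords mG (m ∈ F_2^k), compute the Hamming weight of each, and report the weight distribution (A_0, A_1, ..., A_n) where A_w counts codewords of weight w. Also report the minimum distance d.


Weight distribution: A_0 = 1, A_1 = 1, A_2 = 3, A_3 = 6, A_4 = 3, A_5 = 1, A_6 = 1. Minimum distance d = 1.

Enumerate all 2^4 = 16 messages m ∈ F_2^4.
For each, compute codeword c = mG in F_2^6, then tally its weight.
  m = 0000 → c = 000000, weight = 0.
  m = 1000 → c = 111010, weight = 4.
  m = 0100 → c = 011011, weight = 4.
  m = 1100 → c = 100001, weight = 2.
  m = 0010 → c = 001000, weight = 1.
  m = 1010 → c = 110010, weight = 3.
  m = 0110 → c = 010011, weight = 3.
  m = 1110 → c = 101001, weight = 3.
  m = 0001 → c = 100100, weight = 2.
  m = 1001 → c = 011110, weight = 4.
  m = 0101 → c = 111111, weight = 6.
  m = 1101 → c = 000101, weight = 2.
  m = 0011 → c = 101100, weight = 3.
  m = 1011 → c = 010110, weight = 3.
  m = 0111 → c = 110111, weight = 5.
  m = 1111 → c = 001101, weight = 3.
Tally weights:
  weight 0: 1 codewords.
  weight 1: 1 codewords.
  weight 2: 3 codewords.
  weight 3: 6 codewords.
  weight 4: 3 codewords.
  weight 5: 1 codewords.
  weight 6: 1 codewords.
Minimum distance d = smallest w > 0 with A_w > 0 = 1.
Sanity: Σ A_w = 16 = 2^4 = 16 ✓.


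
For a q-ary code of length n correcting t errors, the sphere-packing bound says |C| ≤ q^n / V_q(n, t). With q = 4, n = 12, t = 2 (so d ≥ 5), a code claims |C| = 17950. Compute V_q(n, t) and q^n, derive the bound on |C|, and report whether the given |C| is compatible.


V_q(n, t) = 631, q^n = 16777216, Hamming bound = 26588, |C| = 17950 ≤ bound (satisfied).

Step 1: Compute V_q(n, t) = Σ_{j=0}^2 C(n, j) (q−1)^j.
  j = 0: C(12,0)·(3)^0 = 1·1 = 1.
  j = 1: C(12,1)·(3)^1 = 12·3 = 36.
  j = 2: C(12,2)·(3)^2 = 66·9 = 594.
  V_q(n, t) = 1 + 36 + 594 = 631.
Step 2: q^n = 4^12 = 16777216.
Step 3: Hamming bound ⌊q^n / V_q(n,t)⌋ = ⌊16777216/631⌋ = 26588.
Step 4: Compare |C| = 17950 to 26588: satisfied.
The claimed |C| lies below the Hamming bound.


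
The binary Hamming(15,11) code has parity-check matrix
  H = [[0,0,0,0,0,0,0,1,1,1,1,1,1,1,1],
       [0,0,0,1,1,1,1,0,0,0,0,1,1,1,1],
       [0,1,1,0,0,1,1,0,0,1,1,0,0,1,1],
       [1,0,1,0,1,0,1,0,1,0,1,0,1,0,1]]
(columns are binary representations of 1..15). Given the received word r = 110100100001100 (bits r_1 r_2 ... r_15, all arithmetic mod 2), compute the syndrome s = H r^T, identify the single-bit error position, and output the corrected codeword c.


s = (0, 0, 0, 1)^T, error position = 1, corrected codeword c = 010100100001100

Compute s = H r^T mod 2 one row at a time:
  s_1 = 0 + 0 + 0 + 0 + 1 + 1 + 0 + 0 = 2 ≡ 0 (mod 2).
  s_2 = 1 + 0 + 0 + 1 + 1 + 1 + 0 + 0 = 4 ≡ 0 (mod 2).
  s_3 = 1 + 0 + 0 + 1 + 0 + 0 + 0 + 0 = 2 ≡ 0 (mod 2).
  s_4 = 1 + 0 + 0 + 1 + 0 + 0 + 1 + 0 = 3 ≡ 1 (mod 2).
s = (0, 0, 0, 1)^T — this equals column 1 of H (binary 0001), so error is at position 1.
Correct: flip bit 1 of r = 110100100001100 to get c = 010100100001100.


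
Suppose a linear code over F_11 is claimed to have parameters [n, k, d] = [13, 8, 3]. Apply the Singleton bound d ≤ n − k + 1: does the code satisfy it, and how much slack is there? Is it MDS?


Singleton RHS = n − k + 1 = 6, slack = 3, bound satisfied, not MDS.

Singleton bound: d ≤ n − k + 1.
Here n = 13, k = 8, so n − k + 1 = 6.
Given d = 3, check d ≤ 6: YES.
Slack = (n − k + 1) − d = 3.
The code is NOT MDS (slack = 3 > 0).
Description: the claimed parameters are [13, 8, 3]_11; such a code would be non-MDS.


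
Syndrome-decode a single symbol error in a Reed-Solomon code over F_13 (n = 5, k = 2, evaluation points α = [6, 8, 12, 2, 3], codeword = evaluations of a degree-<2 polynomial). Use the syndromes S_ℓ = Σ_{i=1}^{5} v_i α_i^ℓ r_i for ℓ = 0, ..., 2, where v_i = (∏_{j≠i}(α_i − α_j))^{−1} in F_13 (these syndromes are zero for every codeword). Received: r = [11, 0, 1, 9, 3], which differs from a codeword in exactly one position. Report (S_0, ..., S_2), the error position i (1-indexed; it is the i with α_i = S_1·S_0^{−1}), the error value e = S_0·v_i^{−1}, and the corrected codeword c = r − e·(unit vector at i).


S = (2, 3, 11), error at position 2, error magnitude e = 1, c = [11, 12, 1, 9, 3].

Step 1: column multipliers v_i = (∏_{j≠i}(α_i − α_j))^{−1} mod 13.
  i = 1 (α = 6): (6−8)(6−12)(6−2)(6−3) = (−2)·(−6)·4·3 = 144 ≡ 1, so v_1 = 1^{−1} = 1 (mod 13).
  i = 2 (α = 8): (8−6)(8−12)(8−2)(8−3) = 2·(−4)·6·5 = −240 ≡ 7, so v_2 = 7^{−1} = 2 (mod 13).
  i = 3 (α = 12): (12−6)(12−8)(12−2)(12−3) = 6·4·10·9 = 2160 ≡ 2, so v_3 = 2^{−1} = 7 (mod 13).
  i = 4 (α = 2): (2−6)(2−8)(2−12)(2−3) = (−4)·(−6)·(−10)·(−1) = 240 ≡ 6, so v_4 = 6^{−1} = 11 (mod 13).
  i = 5 (α = 3): (3−6)(3−8)(3−12)(3−2) = (−3)·(−5)·(−9)·1 = −135 ≡ 8, so v_5 = 8^{−1} = 5 (mod 13).
  v = [1, 2, 7, 11, 5].
Step 2: syndromes of r = [11, 0, 1, 9, 3] (all sums mod 13).
  S_0 = Σ v_i r_i = 1·11 + 2·0 + 7·1 + 11·9 + 5·3 = 132 ≡ 2.
  S_1 = Σ v_i α_i r_i = 1·6·11 + 2·8·0 + 7·12·1 + 11·2·9 + 5·3·3 = 393 ≡ 3.
  α_i^2 mod 13 = [10, 12, 1, 4, 9].
  S_2 = Σ v_i α_i^2 r_i = 1·10·11 + 2·12·0 + 7·1·1 + 11·4·9 + 5·9·3 = 648 ≡ 11.
  S = (2, 3, 11) ≠ 0, so r is not a codeword (an error is present).
Step 3: locate the error. For a single error e at position i, S_ℓ = v_i·e·α_i^ℓ, so α_err = S_1/S_0.
  S_0^{−1} = 2^{−1} = 7 (mod 13), so α_err = 3·7 = 21 ≡ 8 = α_2. Error position i = 2.
  Consistency check: S_2/S_1 = 11·9 = 99 ≡ 8 = α_err ✓ (single-error assumption holds).
Step 4: error magnitude e = S_0/v_2 = S_0·∏_{j≠2}(α_2 − α_j) = 2·7 = 14 ≡ 1 (mod 13).
Step 5: correct position 2: c_2 = r_2 − e = 0 − 1 ≡ 12 (mod 13). Hence c = [11, 12, 1, 9, 3].
  Check: interpolating c through the α_i gives m(x) = 8 + 7·x (degree < 2) with m(α_i) = c_i for every i, so c is indeed a codeword.


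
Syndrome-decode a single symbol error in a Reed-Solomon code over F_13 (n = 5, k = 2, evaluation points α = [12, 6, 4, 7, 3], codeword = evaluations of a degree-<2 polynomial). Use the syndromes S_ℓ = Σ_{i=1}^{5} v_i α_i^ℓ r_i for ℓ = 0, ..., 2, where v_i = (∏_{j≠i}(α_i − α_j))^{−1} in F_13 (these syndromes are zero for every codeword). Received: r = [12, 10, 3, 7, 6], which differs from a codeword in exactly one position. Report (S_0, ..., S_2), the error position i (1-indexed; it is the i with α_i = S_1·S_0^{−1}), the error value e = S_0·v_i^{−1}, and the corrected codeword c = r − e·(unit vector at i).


S = (10, 3, 10), error at position 1, error magnitude e = 7, c = [5, 10, 3, 7, 6].

Step 1: column multipliers v_i = (∏_{j≠i}(α_i − α_j))^{−1} mod 13.
  i = 1 (α = 12): (12−6)(12−4)(12−7)(12−3) = 6·8·5·9 = 2160 ≡ 2, so v_1 = 2^{−1} = 7 (mod 13).
  i = 2 (α = 6): (6−12)(6−4)(6−7)(6−3) = (−6)·2·(−1)·3 = 36 ≡ 10, so v_2 = 10^{−1} = 4 (mod 13).
  i = 3 (α = 4): (4−12)(4−6)(4−7)(4−3) = (−8)·(−2)·(−3)·1 = −48 ≡ 4, so v_3 = 4^{−1} = 10 (mod 13).
  i = 4 (α = 7): (7−12)(7−6)(7−4)(7−3) = (−5)·1·3·4 = −60 ≡ 5, so v_4 = 5^{−1} = 8 (mod 13).
  i = 5 (α = 3): (3−12)(3−6)(3−4)(3−7) = (−9)·(−3)·(−1)·(−4) = 108 ≡ 4, so v_5 = 4^{−1} = 10 (mod 13).
  v = [7, 4, 10, 8, 10].
Step 2: syndromes of r = [12, 10, 3, 7, 6] (all sums mod 13).
  S_0 = Σ v_i r_i = 7·12 + 4·10 + 10·3 + 8·7 + 10·6 = 270 ≡ 10.
  S_1 = Σ v_i α_i r_i = 7·12·12 + 4·6·10 + 10·4·3 + 8·7·7 + 10·3·6 = 1940 ≡ 3.
  α_i^2 mod 13 = [1, 10, 3, 10, 9].
  S_2 = Σ v_i α_i^2 r_i = 7·1·12 + 4·10·10 + 10·3·3 + 8·10·7 + 10·9·6 = 1674 ≡ 10.
  S = (10, 3, 10) ≠ 0, so r is not a codeword (an error is present).
Step 3: locate the error. For a single error e at position i, S_ℓ = v_i·e·α_i^ℓ, so α_err = S_1/S_0.
  S_0^{−1} = 10^{−1} = 4 (mod 13), so α_err = 3·4 = 12 ≡ 12 = α_1. Error position i = 1.
  Consistency check: S_2/S_1 = 10·9 = 90 ≡ 12 = α_err ✓ (single-error assumption holds).
Step 4: error magnitude e = S_0/v_1 = S_0·∏_{j≠1}(α_1 − α_j) = 10·2 = 20 ≡ 7 (mod 13).
Step 5: correct position 1: c_1 = r_1 − e = 12 − 7 ≡ 5 (mod 13). Hence c = [5, 10, 3, 7, 6].
  Check: interpolating c through the α_i gives m(x) = 2 + 10·x (degree < 2) with m(α_i) = c_i for every i, so c is indeed a codeword.
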